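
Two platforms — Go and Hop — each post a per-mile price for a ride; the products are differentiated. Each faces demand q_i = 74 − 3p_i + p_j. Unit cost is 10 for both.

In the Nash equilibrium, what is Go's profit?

Go's profit: π = (p_{Go} − 10)(74 − 3p_{Go} + p_{Hop}).
∂π/∂p_{Go} = 104 − 6p_{Go} + p_{Hop} = 0 ⇒ p_{Go} = 52/3 + (1/6)p_{Hop}.
Setting p_{Go} = p_{Hop} in the reaction function: p_{Go} = 52/3 + (1/6)p_{Go}, so p_{Go} = (52/3) / (5/6) = 20.8.
q_{Go} = 74 − 3·20.8 + 20.8 = 32.4.
Profit = (20.8 − 10)·32.4 = 349.92.

349.92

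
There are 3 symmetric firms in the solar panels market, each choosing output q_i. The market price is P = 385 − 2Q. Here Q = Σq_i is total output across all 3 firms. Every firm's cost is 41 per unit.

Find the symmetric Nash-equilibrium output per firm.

A representative firm's profit is π_i = q_i(385 − 2Q) − 41q_i, with Q = q_i + Σ_{j≠i} q_j.
First-order condition: 344 − 4q_i − 2Σ_{j≠i} q_j = 0.
With identical firms, set every q_j = q: then 344 − 4q − 4q = 0, i.e. q = 344/8 = 43.

43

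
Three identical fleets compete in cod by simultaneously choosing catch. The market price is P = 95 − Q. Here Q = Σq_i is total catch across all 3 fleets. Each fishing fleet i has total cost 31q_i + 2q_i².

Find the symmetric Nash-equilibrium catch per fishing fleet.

8

A representative fishing fleet's profit is π_i = q_i(95 − Q) − 31q_i − 2q_i², with Q = q_i + Σ_{j≠i} q_j.
First-order condition: 64 − 6q_i − Σ_{j≠i} q_j = 0.
Imposing symmetry (q_j = q for all j) turns Σ_{j≠i} q_j into 2q, so 64 = 8q and q = 8.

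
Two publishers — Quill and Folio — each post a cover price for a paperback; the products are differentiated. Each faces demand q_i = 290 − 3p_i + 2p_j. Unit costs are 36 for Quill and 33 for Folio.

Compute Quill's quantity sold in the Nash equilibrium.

188.8125

Quill's profit: π = (p_{Quill} − 36)(290 − 3p_{Quill} + 2p_{Folio}).
∂π/∂p_{Quill} = 398 − 6p_{Quill} + 2p_{Folio} = 0 ⇒ p_{Quill} = 199/3 + (1/3)p_{Folio}.
Similarly p_{Folio} = 389/6 + (1/3)p_{Quill}.
Solving the two reaction functions simultaneously: (1 − (1/3)(1/3))p_{Quill} = 199/3 + (1/3)·(389/6), so (8/9)p_{Quill} = 1583/18 and p_{Quill} = 98.9375.
Then p_{Folio} = 389/6 + (1/3)·98.9375 = 97.8125.
q_{Quill} = 290 − 3·98.9375 + 2·97.8125 = 188.8125.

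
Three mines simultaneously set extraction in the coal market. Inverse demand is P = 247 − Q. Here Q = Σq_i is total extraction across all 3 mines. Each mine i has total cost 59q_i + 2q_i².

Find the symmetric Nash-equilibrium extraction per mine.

23.5

A representative mine's profit is π_i = q_i(247 − Q) − 59q_i − 2q_i², with Q = q_i + Σ_{j≠i} q_j.
First-order condition: 188 − 6q_i − Σ_{j≠i} q_j = 0.
Imposing symmetry (q_j = q for all j) turns Σ_{j≠i} q_j into 2q, so 188 = 8q and q = 23.5.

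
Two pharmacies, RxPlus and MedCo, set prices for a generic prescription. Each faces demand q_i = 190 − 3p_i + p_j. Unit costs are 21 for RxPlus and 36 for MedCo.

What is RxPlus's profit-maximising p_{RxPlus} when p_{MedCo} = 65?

RxPlus's profit: π = (p_{RxPlus} − 21)(190 − 3p_{RxPlus} + p_{MedCo}).
∂π/∂p_{RxPlus} = 253 − 6p_{RxPlus} + p_{MedCo} = 0 ⇒ p_{RxPlus} = 253/6 + (1/6)p_{MedCo}.
At p_{MedCo} = 65: p_{RxPlus} = 253/6 + (1/6)·65 = 53.

53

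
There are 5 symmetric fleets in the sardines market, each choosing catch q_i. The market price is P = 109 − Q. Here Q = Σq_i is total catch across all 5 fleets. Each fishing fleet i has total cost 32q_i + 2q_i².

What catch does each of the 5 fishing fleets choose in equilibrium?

A representative fishing fleet's profit is π_i = q_i(109 − Q) − 32q_i − 2q_i², with Q = q_i + Σ_{j≠i} q_j.
First-order condition: 77 − 6q_i − Σ_{j≠i} q_j = 0.
With identical fishing fleets, set every q_j = q: then 77 − 6q − 4q = 0, i.e. q = 77/10 = 7.7.

7.7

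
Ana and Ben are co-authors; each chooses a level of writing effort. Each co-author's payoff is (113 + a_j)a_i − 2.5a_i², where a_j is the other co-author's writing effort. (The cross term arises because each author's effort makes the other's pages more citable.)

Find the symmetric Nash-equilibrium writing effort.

28.25

Ana's payoff is (113 + a_B)a_A − 2.5a_A².
∂π/∂a_A = 113 + a_B − 5a_A = 0, so a_A = 22.6 + 0.2a_B.
Setting a_A = a_B in the reaction function: a_A = 22.6 + 0.2a_A, so a_A = 22.6 / 0.8 = 28.25.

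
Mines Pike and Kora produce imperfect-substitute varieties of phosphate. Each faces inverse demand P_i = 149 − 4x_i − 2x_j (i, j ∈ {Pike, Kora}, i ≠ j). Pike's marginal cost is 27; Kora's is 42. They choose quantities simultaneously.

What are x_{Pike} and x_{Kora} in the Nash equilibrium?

Mine Pike's profit: π = x_{Pike}(149 − 4x_{Pike} − 2x_{Kora}) − 27x_{Pike}.
∂π/∂x_{Pike} = 122 − 8x_{Pike} − 2x_{Kora} = 0 ⇒ x_{Pike} = 15.25 − 0.25x_{Kora}.
Similarly x_{Kora} = 13.375 − 0.25x_{Pike}.
Plugging x_{Kora} into Pike's best response: x_{Pike} = 15.25 − 0.25(13.375 − 0.25x_{Pike}) ⇒ 0.9375x_{Pike} = 381/32, so x_{Pike} = 12.7.
Then x_{Kora} = 13.375 − 0.25·12.7 = 10.2.

12.7, 10.2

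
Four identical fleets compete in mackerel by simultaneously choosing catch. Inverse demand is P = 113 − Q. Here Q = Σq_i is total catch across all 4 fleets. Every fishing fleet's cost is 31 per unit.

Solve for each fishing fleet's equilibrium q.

16.4

A representative fishing fleet's profit is π_i = q_i(113 − Q) − 31q_i, with Q = q_i + Σ_{j≠i} q_j.
First-order condition: 82 − 2q_i − Σ_{j≠i} q_j = 0.
With identical fishing fleets, set every q_j = q: then 82 − 2q − 3q = 0, i.e. q = 82/5 = 16.4.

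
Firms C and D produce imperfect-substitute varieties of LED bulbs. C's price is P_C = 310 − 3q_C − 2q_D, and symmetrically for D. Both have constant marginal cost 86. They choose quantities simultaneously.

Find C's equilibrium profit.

Firm C's profit: π = q_C(310 − 3q_C − 2q_D) − 86q_C.
∂π/∂q_C = 224 − 6q_C − 2q_D = 0 ⇒ q_C = 112/3 − (1/3)q_D.
The game is symmetric, so in equilibrium q_D = q_C: the reaction function gives (4/3)q_C = 112/3, hence q_C = 28.
P_C = 310 − 3·28 − 2·28 = 170.
Profit = (170 − 86)·28 = 2352.

2352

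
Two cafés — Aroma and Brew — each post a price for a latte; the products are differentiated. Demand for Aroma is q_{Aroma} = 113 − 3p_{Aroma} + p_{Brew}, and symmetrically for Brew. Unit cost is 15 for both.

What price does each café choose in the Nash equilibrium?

Aroma's profit: π = (p_{Aroma} − 15)(113 − 3p_{Aroma} + p_{Brew}).
∂π/∂p_{Aroma} = 158 − 6p_{Aroma} + p_{Brew} = 0 ⇒ p_{Aroma} = 79/3 + (1/6)p_{Brew}.
Setting p_{Aroma} = p_{Brew} in the reaction function: p_{Aroma} = 79/3 + (1/6)p_{Aroma}, so p_{Aroma} = (79/3) / (5/6) = 31.6.

31.6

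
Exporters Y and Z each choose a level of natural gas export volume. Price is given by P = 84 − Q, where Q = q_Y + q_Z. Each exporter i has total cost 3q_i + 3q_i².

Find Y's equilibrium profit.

Exporter Y's profit: π = q_Y(84 − (q_Y + q_Z)) − 3q_Y − 3q_Y².
∂π/∂q_Y = 81 − 8q_Y − q_Z = 0, so q_Y = 10.125 − 0.125q_Z.
Setting q_Y = q_Z in the reaction function: q_Y = 10.125 − 0.125q_Y, so q_Y = 10.125 / 1.125 = 9.
Price P = 84 − 18 = 66.
Y's profit: (66 − 3)·9 − 3(9)² = 324.

324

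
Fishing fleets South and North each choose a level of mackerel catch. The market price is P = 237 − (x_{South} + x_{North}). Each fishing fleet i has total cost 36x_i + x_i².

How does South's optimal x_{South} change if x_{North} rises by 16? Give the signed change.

-4

Fishing fleet South's profit: π = x_{South}(237 − (x_{South} + x_{North})) − 36x_{South} − x_{South}².
∂π/∂x_{South} = 201 − 4x_{South} − x_{North} = 0, so x_{South} = 50.25 − 0.25x_{North}.
The reaction-function slope is −0.25, so a 16-unit rise in x_{North} moves x_{South} by −0.25 × 16 = −4. South's best response falls — the actions are strategic substitutes.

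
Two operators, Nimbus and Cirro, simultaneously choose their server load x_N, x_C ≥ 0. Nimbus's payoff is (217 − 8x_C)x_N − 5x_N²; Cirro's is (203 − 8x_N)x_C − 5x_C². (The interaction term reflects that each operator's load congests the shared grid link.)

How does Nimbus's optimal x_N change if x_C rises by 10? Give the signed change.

-8

Expanding Nimbus's payoff: 217x_N − 8x_Cx_N − 5x_N².
∂π/∂x_N = 217 − 8x_C − 10x_N = 0, so x_N = 21.7 − 0.8x_C.
The reaction-function slope is −0.8, so a 10-unit rise in x_C moves x_N by −0.8 × 10 = −8. Nimbus's best response falls — the actions are strategic substitutes.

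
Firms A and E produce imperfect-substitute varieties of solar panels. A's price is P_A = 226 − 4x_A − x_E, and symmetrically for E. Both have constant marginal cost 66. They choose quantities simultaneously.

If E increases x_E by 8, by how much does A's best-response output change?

-1

Firm A's profit: π = x_A(226 − 4x_A − x_E) − 66x_A.
∂π/∂x_A = 160 − 8x_A − x_E = 0 ⇒ x_A = 20 − 0.125x_E.
The reaction-function slope is −0.125, so an 8-unit rise in x_E moves x_A by −0.125 × 8 = −1. A's best response falls — the actions are strategic substitutes.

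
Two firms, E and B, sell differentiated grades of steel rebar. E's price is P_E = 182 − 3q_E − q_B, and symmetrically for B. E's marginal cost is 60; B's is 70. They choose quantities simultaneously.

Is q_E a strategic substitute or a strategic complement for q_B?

Firm E's profit: π = q_E(182 − 3q_E − q_B) − 60q_E.
∂π/∂q_E = 122 − 6q_E − q_B = 0 ⇒ q_E = 61/3 − (1/6)q_B.
The best-response slope dq_E/dq_B = −1/6 < 0: the reaction function is downward-sloping, so the choices are strategic substitutes.

strategic substitutes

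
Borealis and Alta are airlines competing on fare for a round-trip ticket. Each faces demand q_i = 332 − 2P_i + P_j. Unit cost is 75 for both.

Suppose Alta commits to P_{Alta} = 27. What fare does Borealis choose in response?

127.25

Borealis's profit: π = (P_{Borealis} − 75)(332 − 2P_{Borealis} + P_{Alta}).
∂π/∂P_{Borealis} = 482 − 4P_{Borealis} + P_{Alta} = 0 ⇒ P_{Borealis} = 120.5 + 0.25P_{Alta}.
At P_{Alta} = 27: P_{Borealis} = 120.5 + 0.25·27 = 127.25.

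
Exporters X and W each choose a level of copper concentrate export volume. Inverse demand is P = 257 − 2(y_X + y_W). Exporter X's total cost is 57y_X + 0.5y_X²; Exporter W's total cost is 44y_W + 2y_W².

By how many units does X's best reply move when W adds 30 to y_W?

Exporter X's profit: π = y_X(257 − 2(y_X + y_W)) − 57y_X − 0.5y_X².
∂π/∂y_X = 200 − 5y_X − 2y_W = 0, so y_X = 40 − 0.4y_W.
The reaction-function slope is −0.4, so a 30-unit rise in y_W moves y_X by −0.4 × 30 = −12. X's best response falls — the actions are strategic substitutes.

-12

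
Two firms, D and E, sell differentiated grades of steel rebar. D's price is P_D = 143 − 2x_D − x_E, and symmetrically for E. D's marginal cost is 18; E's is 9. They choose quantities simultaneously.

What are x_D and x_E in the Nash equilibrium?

24.4, 27.4

Firm D's profit: π = x_D(143 − 2x_D − x_E) − 18x_D.
∂π/∂x_D = 125 − 4x_D − x_E = 0 ⇒ x_D = 31.25 − 0.25x_E.
Similarly x_E = 33.5 − 0.25x_D.
Plugging x_E into D's best response: x_D = 31.25 − 0.25(33.5 − 0.25x_D) ⇒ 0.9375x_D = 22.875, so x_D = 24.4.
Then x_E = 33.5 − 0.25·24.4 = 27.4.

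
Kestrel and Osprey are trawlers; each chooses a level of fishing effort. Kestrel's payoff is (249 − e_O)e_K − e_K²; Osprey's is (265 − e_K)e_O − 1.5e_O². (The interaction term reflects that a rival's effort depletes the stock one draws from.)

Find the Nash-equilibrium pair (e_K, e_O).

Expanding Kestrel's payoff: 249e_K − e_Oe_K − e_K².
∂π/∂e_K = 249 − e_O − 2e_K = 0, so e_K = 124.5 − 0.5e_O.
Likewise for Osprey: e_O = 265/3 − (1/3)e_K.
Plugging e_O into Kestrel's best response: e_K = 124.5 − 0.5(265/3 − (1/3)e_K) ⇒ (5/6)e_K = 241/3, so e_K = 96.4.
Then e_O = 265/3 − (1/3)·96.4 = 56.2.

96.4, 56.2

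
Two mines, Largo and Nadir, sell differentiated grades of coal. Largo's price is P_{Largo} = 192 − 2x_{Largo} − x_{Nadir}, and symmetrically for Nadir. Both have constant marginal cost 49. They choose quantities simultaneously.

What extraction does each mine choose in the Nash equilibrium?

Mine Largo's profit: π = x_{Largo}(192 − 2x_{Largo} − x_{Nadir}) − 49x_{Largo}.
∂π/∂x_{Largo} = 143 − 4x_{Largo} − x_{Nadir} = 0 ⇒ x_{Largo} = 35.75 − 0.25x_{Nadir}.
The game is symmetric, so in equilibrium x_{Nadir} = x_{Largo}: the reaction function gives 1.25x_{Largo} = 35.75, hence x_{Largo} = 28.6.

28.6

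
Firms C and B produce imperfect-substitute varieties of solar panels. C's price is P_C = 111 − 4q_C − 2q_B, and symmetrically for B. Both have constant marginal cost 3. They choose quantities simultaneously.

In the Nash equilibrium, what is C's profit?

466.56

Firm C's profit: π = q_C(111 − 4q_C − 2q_B) − 3q_C.
∂π/∂q_C = 108 − 8q_C − 2q_B = 0 ⇒ q_C = 13.5 − 0.25q_B.
The game is symmetric, so in equilibrium q_B = q_C: the reaction function gives 1.25q_C = 13.5, hence q_C = 10.8.
P_C = 111 − 4·10.8 − 2·10.8 = 46.2.
Profit = (46.2 − 3)·10.8 = 466.56.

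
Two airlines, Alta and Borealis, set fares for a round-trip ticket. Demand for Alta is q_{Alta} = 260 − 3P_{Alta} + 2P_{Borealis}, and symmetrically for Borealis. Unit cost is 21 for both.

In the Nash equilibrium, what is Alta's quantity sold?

Alta's profit: π = (P_{Alta} − 21)(260 − 3P_{Alta} + 2P_{Borealis}).
∂π/∂P_{Alta} = 323 − 6P_{Alta} + 2P_{Borealis} = 0 ⇒ P_{Alta} = 323/6 + (1/3)P_{Borealis}.
Setting P_{Alta} = P_{Borealis} in the reaction function: P_{Alta} = 323/6 + (1/3)P_{Alta}, so P_{Alta} = (323/6) / (2/3) = 80.75.
q_{Alta} = 260 − 3·80.75 + 2·80.75 = 179.25.

179.25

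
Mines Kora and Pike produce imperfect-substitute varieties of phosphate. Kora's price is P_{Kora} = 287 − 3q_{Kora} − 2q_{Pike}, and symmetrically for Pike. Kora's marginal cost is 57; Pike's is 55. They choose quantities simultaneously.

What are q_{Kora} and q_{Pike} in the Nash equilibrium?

28.625, 29.125

Mine Kora's profit: π = q_{Kora}(287 − 3q_{Kora} − 2q_{Pike}) − 57q_{Kora}.
∂π/∂q_{Kora} = 230 − 6q_{Kora} − 2q_{Pike} = 0 ⇒ q_{Kora} = 115/3 − (1/3)q_{Pike}.
Similarly q_{Pike} = 116/3 − (1/3)q_{Kora}.
Solving the two reaction functions simultaneously: (1 − (−1/3)(−1/3))q_{Kora} = 115/3 − (1/3)·(116/3), so (8/9)q_{Kora} = 229/9 and q_{Kora} = 28.625.
Then q_{Pike} = 116/3 − (1/3)·28.625 = 29.125.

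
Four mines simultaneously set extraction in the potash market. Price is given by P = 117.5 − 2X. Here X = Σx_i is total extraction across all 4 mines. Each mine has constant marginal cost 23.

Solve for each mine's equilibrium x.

A representative mine's profit is π_i = x_i(117.5 − 2X) − 23x_i, with X = x_i + Σ_{j≠i} x_j.
First-order condition: 94.5 − 4x_i − 2Σ_{j≠i} x_j = 0.
In a symmetric equilibrium every mine chooses the same x, so Σ_{j≠i} x_j = 3x. The condition becomes 94.5 − 10x = 0, giving x = 94.5/10 = 9.45.

9.45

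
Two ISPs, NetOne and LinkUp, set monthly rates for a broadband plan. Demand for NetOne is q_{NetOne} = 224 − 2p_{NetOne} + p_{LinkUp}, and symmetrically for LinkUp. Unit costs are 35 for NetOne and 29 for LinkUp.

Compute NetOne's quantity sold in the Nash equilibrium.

124.4

NetOne's profit: π = (p_{NetOne} − 35)(224 − 2p_{NetOne} + p_{LinkUp}).
∂π/∂p_{NetOne} = 294 − 4p_{NetOne} + p_{LinkUp} = 0 ⇒ p_{NetOne} = 73.5 + 0.25p_{LinkUp}.
Similarly p_{LinkUp} = 70.5 + 0.25p_{NetOne}.
Plugging p_{LinkUp} into NetOne's best response: p_{NetOne} = 73.5 + 0.25(70.5 + 0.25p_{NetOne}) ⇒ 0.9375p_{NetOne} = 91.125, so p_{NetOne} = 97.2.
Then p_{LinkUp} = 70.5 + 0.25·97.2 = 94.8.
q_{NetOne} = 224 − 2·97.2 + 94.8 = 124.4.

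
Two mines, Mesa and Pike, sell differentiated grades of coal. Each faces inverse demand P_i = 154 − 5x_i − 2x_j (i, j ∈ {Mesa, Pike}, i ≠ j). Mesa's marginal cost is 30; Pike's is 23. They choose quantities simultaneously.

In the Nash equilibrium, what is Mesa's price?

80.9375

Mine Mesa's profit: π = x_{Mesa}(154 − 5x_{Mesa} − 2x_{Pike}) − 30x_{Mesa}.
∂π/∂x_{Mesa} = 124 − 10x_{Mesa} − 2x_{Pike} = 0 ⇒ x_{Mesa} = 12.4 − 0.2x_{Pike}.
Similarly x_{Pike} = 13.1 − 0.2x_{Mesa}.
Substituting the second reaction function into the first: x_{Mesa} = 12.4 − 0.2(13.1 − 0.2x_{Mesa}), which gives 0.96x_{Mesa} = 9.78 ⇒ x_{Mesa} = 10.1875.
Then x_{Pike} = 13.1 − 0.2·10.1875 = 11.0625.
P_{Mesa} = 154 − 5·10.1875 − 2·11.0625 = 80.9375.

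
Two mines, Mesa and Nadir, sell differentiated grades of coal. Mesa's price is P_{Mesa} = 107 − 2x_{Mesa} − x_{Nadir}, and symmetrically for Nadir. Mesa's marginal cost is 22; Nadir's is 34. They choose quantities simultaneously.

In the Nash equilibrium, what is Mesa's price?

57.6

Mine Mesa's profit: π = x_{Mesa}(107 − 2x_{Mesa} − x_{Nadir}) − 22x_{Mesa}.
∂π/∂x_{Mesa} = 85 − 4x_{Mesa} − x_{Nadir} = 0 ⇒ x_{Mesa} = 21.25 − 0.25x_{Nadir}.
Similarly x_{Nadir} = 18.25 − 0.25x_{Mesa}.
Plugging x_{Nadir} into Mesa's best response: x_{Mesa} = 21.25 − 0.25(18.25 − 0.25x_{Mesa}) ⇒ 0.9375x_{Mesa} = 16.6875, so x_{Mesa} = 17.8.
Then x_{Nadir} = 18.25 − 0.25·17.8 = 13.8.
P_{Mesa} = 107 − 2·17.8 − 13.8 = 57.6.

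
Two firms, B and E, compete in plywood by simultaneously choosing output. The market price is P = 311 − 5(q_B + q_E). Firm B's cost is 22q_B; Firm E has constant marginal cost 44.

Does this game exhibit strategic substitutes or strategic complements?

strategic substitutes

Firm B's profit: π = q_B(311 − 5(q_B + q_E)) − 22q_B.
∂π/∂q_B = 289 − 10q_B − 5q_E = 0, so q_B = 28.9 − 0.5q_E.
The best-response slope dq_B/dq_E = −0.5 < 0: the reaction function is downward-sloping, so the choices are strategic substitutes.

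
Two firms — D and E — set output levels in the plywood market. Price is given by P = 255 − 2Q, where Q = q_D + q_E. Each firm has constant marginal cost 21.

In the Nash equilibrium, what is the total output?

Firm D's profit: π = q_D(255 − 2(q_D + q_E)) − 21q_D.
∂π/∂q_D = 234 − 4q_D − 2q_E = 0, so q_D = 58.5 − 0.5q_E.
Setting q_D = q_E in the reaction function: q_D = 58.5 − 0.5q_D, so q_D = 58.5 / 1.5 = 39.
Total output: 39 + 39 = 78.

78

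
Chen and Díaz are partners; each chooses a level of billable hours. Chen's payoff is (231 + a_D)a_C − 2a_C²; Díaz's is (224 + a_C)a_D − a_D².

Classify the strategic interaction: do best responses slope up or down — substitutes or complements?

strategic complements

Expanding Chen's payoff: 231a_C + a_Da_C − 2a_C².
∂π/∂a_C = 231 + a_D − 4a_C = 0, so a_C = 57.75 + 0.25a_D.
The best-response slope da_C/da_D = 0.25 > 0: the reaction function is upward-sloping, so the choices are strategic complements.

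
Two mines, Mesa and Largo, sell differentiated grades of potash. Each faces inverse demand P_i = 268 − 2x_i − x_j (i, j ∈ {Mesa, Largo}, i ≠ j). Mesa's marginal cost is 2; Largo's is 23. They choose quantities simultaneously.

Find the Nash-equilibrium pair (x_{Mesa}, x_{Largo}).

54.6, 47.6

Mine Mesa's profit: π = x_{Mesa}(268 − 2x_{Mesa} − x_{Largo}) − 2x_{Mesa}.
∂π/∂x_{Mesa} = 266 − 4x_{Mesa} − x_{Largo} = 0 ⇒ x_{Mesa} = 66.5 − 0.25x_{Largo}.
Similarly x_{Largo} = 61.25 − 0.25x_{Mesa}.
Solving the two reaction functions simultaneously: (1 − (−0.25)(−0.25))x_{Mesa} = 66.5 − 0.25·61.25, so 0.9375x_{Mesa} = 51.1875 and x_{Mesa} = 54.6.
Then x_{Largo} = 61.25 − 0.25·54.6 = 47.6.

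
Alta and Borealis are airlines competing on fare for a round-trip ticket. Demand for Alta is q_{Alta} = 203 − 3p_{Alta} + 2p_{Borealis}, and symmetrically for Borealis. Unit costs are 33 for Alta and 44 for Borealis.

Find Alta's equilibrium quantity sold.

Alta's profit: π = (p_{Alta} − 33)(203 − 3p_{Alta} + 2p_{Borealis}).
∂π/∂p_{Alta} = 302 − 6p_{Alta} + 2p_{Borealis} = 0 ⇒ p_{Alta} = 151/3 + (1/3)p_{Borealis}.
Similarly p_{Borealis} = 335/6 + (1/3)p_{Alta}.
Plugging p_{Borealis} into Alta's best response: p_{Alta} = 151/3 + (1/3)(335/6 + (1/3)p_{Alta}) ⇒ (8/9)p_{Alta} = 1241/18, so p_{Alta} = 77.5625.
Then p_{Borealis} = 335/6 + (1/3)·77.5625 = 81.6875.
q_{Alta} = 203 − 3·77.5625 + 2·81.6875 = 133.6875.

133.6875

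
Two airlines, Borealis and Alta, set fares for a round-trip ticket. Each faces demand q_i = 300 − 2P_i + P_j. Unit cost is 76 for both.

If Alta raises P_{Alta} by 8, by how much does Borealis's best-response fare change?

2

Borealis's profit: π = (P_{Borealis} − 76)(300 − 2P_{Borealis} + P_{Alta}).
∂π/∂P_{Borealis} = 452 − 4P_{Borealis} + P_{Alta} = 0 ⇒ P_{Borealis} = 113 + 0.25P_{Alta}.
The reaction-function slope is 0.25, so an 8-unit rise in P_{Alta} moves P_{Borealis} by 0.25 × 8 = 2. Borealis's best response rises — the actions are strategic complements.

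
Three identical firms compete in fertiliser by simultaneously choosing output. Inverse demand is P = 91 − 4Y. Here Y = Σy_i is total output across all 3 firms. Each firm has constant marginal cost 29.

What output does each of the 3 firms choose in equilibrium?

3.875

A representative firm's profit is π_i = y_i(91 − 4Y) − 29y_i, with Y = y_i + Σ_{j≠i} y_j.
First-order condition: 62 − 8y_i − 4Σ_{j≠i} y_j = 0.
With identical firms, set every y_j = y: then 62 − 8y − 8y = 0, i.e. y = 62/16 = 3.875.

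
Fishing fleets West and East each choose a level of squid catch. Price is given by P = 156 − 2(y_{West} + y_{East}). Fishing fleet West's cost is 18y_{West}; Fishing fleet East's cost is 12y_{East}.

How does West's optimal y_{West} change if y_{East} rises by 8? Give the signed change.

-4

Fishing fleet West's profit: π = y_{West}(156 − 2(y_{West} + y_{East})) − 18y_{West}.
∂π/∂y_{West} = 138 − 4y_{West} − 2y_{East} = 0, so y_{West} = 34.5 − 0.5y_{East}.
The reaction-function slope is −0.5, so an 8-unit rise in y_{East} moves y_{West} by −0.5 × 8 = −4. West's best response falls — the actions are strategic substitutes.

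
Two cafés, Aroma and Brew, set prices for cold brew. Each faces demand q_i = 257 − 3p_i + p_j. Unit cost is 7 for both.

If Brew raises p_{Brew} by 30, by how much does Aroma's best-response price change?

5

Aroma's profit: π = (p_{Aroma} − 7)(257 − 3p_{Aroma} + p_{Brew}).
∂π/∂p_{Aroma} = 278 − 6p_{Aroma} + p_{Brew} = 0 ⇒ p_{Aroma} = 139/3 + (1/6)p_{Brew}.
The reaction-function slope is 1/6, so a 30-unit rise in p_{Brew} moves p_{Aroma} by 1/6 × 30 = 5. Aroma's best response rises — the actions are strategic complements.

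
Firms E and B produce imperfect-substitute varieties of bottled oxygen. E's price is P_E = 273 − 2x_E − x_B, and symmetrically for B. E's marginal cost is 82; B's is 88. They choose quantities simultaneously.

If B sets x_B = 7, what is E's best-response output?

Firm E's profit: π = x_E(273 − 2x_E − x_B) − 82x_E.
∂π/∂x_E = 191 − 4x_E − x_B = 0 ⇒ x_E = 47.75 − 0.25x_B.
At x_B = 7: x_E = 47.75 − 0.25·7 = 46.

46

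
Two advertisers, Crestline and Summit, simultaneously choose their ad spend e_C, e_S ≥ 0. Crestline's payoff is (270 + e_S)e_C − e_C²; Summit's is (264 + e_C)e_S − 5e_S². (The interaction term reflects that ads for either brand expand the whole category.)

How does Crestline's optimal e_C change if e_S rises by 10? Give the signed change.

Expanding Crestline's payoff: 270e_C + e_Se_C − e_C².
∂π/∂e_C = 270 + e_S − 2e_C = 0, so e_C = 135 + 0.5e_S.
The reaction-function slope is 0.5, so a 10-unit rise in e_S moves e_C by 0.5 × 10 = 5. Crestline's best response rises — the actions are strategic complements.

5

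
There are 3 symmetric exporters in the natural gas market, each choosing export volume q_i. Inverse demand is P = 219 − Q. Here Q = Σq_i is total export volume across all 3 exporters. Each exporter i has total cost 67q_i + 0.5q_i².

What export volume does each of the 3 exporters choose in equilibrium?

A representative exporter's profit is π_i = q_i(219 − Q) − 67q_i − 0.5q_i², with Q = q_i + Σ_{j≠i} q_j.
First-order condition: 152 − 3q_i − Σ_{j≠i} q_j = 0.
In a symmetric equilibrium every exporter chooses the same q, so Σ_{j≠i} q_j = 2q. The condition becomes 152 − 5q = 0, giving q = 152/5 = 30.4.

30.4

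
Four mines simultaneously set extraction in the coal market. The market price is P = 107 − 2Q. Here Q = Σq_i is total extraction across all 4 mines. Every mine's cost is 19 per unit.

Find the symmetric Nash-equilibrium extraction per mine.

A representative mine's profit is π_i = q_i(107 − 2Q) − 19q_i, with Q = q_i + Σ_{j≠i} q_j.
First-order condition: 88 − 4q_i − 2Σ_{j≠i} q_j = 0.
In a symmetric equilibrium every mine chooses the same q, so Σ_{j≠i} q_j = 3q. The condition becomes 88 − 10q = 0, giving q = 88/10 = 8.8.

8.8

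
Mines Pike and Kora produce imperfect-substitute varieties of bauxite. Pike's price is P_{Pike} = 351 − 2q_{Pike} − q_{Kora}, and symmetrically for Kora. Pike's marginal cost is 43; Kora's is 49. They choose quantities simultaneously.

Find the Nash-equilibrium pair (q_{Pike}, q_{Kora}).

62, 60

Mine Pike's profit: π = q_{Pike}(351 − 2q_{Pike} − q_{Kora}) − 43q_{Pike}.
∂π/∂q_{Pike} = 308 − 4q_{Pike} − q_{Kora} = 0 ⇒ q_{Pike} = 77 − 0.25q_{Kora}.
Similarly q_{Kora} = 75.5 − 0.25q_{Pike}.
Plugging q_{Kora} into Pike's best response: q_{Pike} = 77 − 0.25(75.5 − 0.25q_{Pike}) ⇒ 0.9375q_{Pike} = 58.125, so q_{Pike} = 62.
Then q_{Kora} = 75.5 − 0.25·62 = 60.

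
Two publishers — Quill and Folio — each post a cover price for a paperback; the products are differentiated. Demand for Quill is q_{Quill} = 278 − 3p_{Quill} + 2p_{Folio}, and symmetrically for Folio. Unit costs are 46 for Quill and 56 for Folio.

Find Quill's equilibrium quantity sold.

Quill's profit: π = (p_{Quill} − 46)(278 − 3p_{Quill} + 2p_{Folio}).
∂π/∂p_{Quill} = 416 − 6p_{Quill} + 2p_{Folio} = 0 ⇒ p_{Quill} = 208/3 + (1/3)p_{Folio}.
Similarly p_{Folio} = 223/3 + (1/3)p_{Quill}.
Solving the two reaction functions simultaneously: (1 − (1/3)(1/3))p_{Quill} = 208/3 + (1/3)·(223/3), so (8/9)p_{Quill} = 847/9 and p_{Quill} = 105.875.
Then p_{Folio} = 223/3 + (1/3)·105.875 = 109.625.
q_{Quill} = 278 − 3·105.875 + 2·109.625 = 179.625.

179.625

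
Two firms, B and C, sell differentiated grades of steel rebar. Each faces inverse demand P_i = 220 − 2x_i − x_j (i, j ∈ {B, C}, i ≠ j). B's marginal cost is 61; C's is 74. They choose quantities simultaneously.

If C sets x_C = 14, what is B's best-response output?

Firm B's profit: π = x_B(220 − 2x_B − x_C) − 61x_B.
∂π/∂x_B = 159 − 4x_B − x_C = 0 ⇒ x_B = 39.75 − 0.25x_C.
At x_C = 14: x_B = 39.75 − 0.25·14 = 36.25.

36.25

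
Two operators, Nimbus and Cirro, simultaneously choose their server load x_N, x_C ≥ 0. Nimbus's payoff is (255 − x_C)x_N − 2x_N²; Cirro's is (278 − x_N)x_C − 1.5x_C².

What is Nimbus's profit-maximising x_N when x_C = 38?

Expanding Nimbus's payoff: 255x_N − x_Cx_N − 2x_N².
∂π/∂x_N = 255 − x_C − 4x_N = 0, so x_N = 63.75 − 0.25x_C.
At x_C = 38: x_N = 63.75 − 0.25·38 = 54.25.

54.25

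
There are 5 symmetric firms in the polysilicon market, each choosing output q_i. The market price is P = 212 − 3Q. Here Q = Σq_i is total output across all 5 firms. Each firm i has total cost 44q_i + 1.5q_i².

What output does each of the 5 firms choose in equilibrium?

A representative firm's profit is π_i = q_i(212 − 3Q) − 44q_i − 1.5q_i², with Q = q_i + Σ_{j≠i} q_j.
First-order condition: 168 − 9q_i − 3Σ_{j≠i} q_j = 0.
With identical firms, set every q_j = q: then 168 − 9q − 12q = 0, i.e. q = 168/21 = 8.

8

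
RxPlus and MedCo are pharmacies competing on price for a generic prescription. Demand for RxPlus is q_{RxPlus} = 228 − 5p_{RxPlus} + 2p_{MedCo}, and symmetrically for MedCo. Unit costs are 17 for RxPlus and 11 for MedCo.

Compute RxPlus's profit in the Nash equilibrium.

RxPlus's profit: π = (p_{RxPlus} − 17)(228 − 5p_{RxPlus} + 2p_{MedCo}).
∂π/∂p_{RxPlus} = 313 − 10p_{RxPlus} + 2p_{MedCo} = 0 ⇒ p_{RxPlus} = 31.3 + 0.2p_{MedCo}.
Similarly p_{MedCo} = 28.3 + 0.2p_{RxPlus}.
Substituting the second reaction function into the first: p_{RxPlus} = 31.3 + 0.2(28.3 + 0.2p_{RxPlus}), which gives 0.96p_{RxPlus} = 36.96 ⇒ p_{RxPlus} = 38.5.
Then p_{MedCo} = 28.3 + 0.2·38.5 = 36.
q_{RxPlus} = 228 − 5·38.5 + 2·36 = 107.5.
Profit = (38.5 − 17)·107.5 = 2311.25.

2311.25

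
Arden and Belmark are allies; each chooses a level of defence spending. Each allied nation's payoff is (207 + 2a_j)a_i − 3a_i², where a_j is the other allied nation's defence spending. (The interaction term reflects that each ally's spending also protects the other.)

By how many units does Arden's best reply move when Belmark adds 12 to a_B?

Arden's payoff is (207 + 2a_B)a_A − 3a_A².
∂π/∂a_A = 207 + 2a_B − 6a_A = 0, so a_A = 34.5 + (1/3)a_B.
The reaction-function slope is 1/3, so a 12-unit rise in a_B moves a_A by 1/3 × 12 = 4. Arden's best response rises — the actions are strategic complements.

4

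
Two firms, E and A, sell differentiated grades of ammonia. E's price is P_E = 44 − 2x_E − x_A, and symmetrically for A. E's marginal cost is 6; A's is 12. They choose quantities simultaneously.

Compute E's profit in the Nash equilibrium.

128

Firm E's profit: π = x_E(44 − 2x_E − x_A) − 6x_E.
∂π/∂x_E = 38 − 4x_E − x_A = 0 ⇒ x_E = 9.5 − 0.25x_A.
Similarly x_A = 8 − 0.25x_E.
Solving the two reaction functions simultaneously: (1 − (−0.25)(−0.25))x_E = 9.5 − 0.25·8, so 0.9375x_E = 7.5 and x_E = 8.
Then x_A = 8 − 0.25·8 = 6.
P_E = 44 − 2·8 − 6 = 22.
Profit = (22 − 6)·8 = 128.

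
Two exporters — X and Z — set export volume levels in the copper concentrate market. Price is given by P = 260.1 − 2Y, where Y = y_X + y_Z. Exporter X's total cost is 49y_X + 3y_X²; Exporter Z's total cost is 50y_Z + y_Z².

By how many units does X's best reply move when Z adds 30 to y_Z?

-6

Exporter X's profit: π = y_X(260.1 − 2(y_X + y_Z)) − 49y_X − 3y_X².
∂π/∂y_X = 211.1 − 10y_X − 2y_Z = 0, so y_X = 21.11 − 0.2y_Z.
The reaction-function slope is −0.2, so a 30-unit rise in y_Z moves y_X by −0.2 × 30 = −6. X's best response falls — the actions are strategic substitutes.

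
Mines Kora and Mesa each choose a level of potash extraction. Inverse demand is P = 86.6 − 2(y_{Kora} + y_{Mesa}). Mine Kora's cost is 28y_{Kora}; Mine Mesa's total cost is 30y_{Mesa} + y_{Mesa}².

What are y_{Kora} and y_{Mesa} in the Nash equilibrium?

11.92, 5.46

Mine Kora's profit: π = y_{Kora}(86.6 − 2(y_{Kora} + y_{Mesa})) − 28y_{Kora}.
∂π/∂y_{Kora} = 58.6 − 4y_{Kora} − 2y_{Mesa} = 0, so y_{Kora} = 14.65 − 0.5y_{Mesa}.
For Mesa: ∂π/∂y_{Mesa} = 56.6 − 6y_{Mesa} − 2y_{Kora} = 0 ⇒ y_{Mesa} = 283/30 − (1/3)y_{Kora}.
Solving the two reaction functions simultaneously: (1 − (−0.5)(−1/3))y_{Kora} = 14.65 − 0.5·(283/30), so (5/6)y_{Kora} = 149/15 and y_{Kora} = 11.92.
Then y_{Mesa} = 283/30 − (1/3)·11.92 = 5.46.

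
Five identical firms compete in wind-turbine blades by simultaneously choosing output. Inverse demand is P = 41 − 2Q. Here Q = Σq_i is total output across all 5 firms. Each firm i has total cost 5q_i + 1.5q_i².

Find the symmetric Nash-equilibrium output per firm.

2.4

A representative firm's profit is π_i = q_i(41 − 2Q) − 5q_i − 1.5q_i², with Q = q_i + Σ_{j≠i} q_j.
First-order condition: 36 − 7q_i − 2Σ_{j≠i} q_j = 0.
With identical firms, set every q_j = q: then 36 − 7q − 8q = 0, i.e. q = 36/15 = 2.4.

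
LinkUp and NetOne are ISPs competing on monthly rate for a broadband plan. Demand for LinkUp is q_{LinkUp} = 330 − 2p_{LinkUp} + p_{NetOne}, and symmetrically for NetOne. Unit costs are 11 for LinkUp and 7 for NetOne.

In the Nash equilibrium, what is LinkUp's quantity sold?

LinkUp's profit: π = (p_{LinkUp} − 11)(330 − 2p_{LinkUp} + p_{NetOne}).
∂π/∂p_{LinkUp} = 352 − 4p_{LinkUp} + p_{NetOne} = 0 ⇒ p_{LinkUp} = 88 + 0.25p_{NetOne}.
Similarly p_{NetOne} = 86 + 0.25p_{LinkUp}.
Plugging p_{NetOne} into LinkUp's best response: p_{LinkUp} = 88 + 0.25(86 + 0.25p_{LinkUp}) ⇒ 0.9375p_{LinkUp} = 109.5, so p_{LinkUp} = 116.8.
Then p_{NetOne} = 86 + 0.25·116.8 = 115.2.
q_{LinkUp} = 330 − 2·116.8 + 115.2 = 211.6.

211.6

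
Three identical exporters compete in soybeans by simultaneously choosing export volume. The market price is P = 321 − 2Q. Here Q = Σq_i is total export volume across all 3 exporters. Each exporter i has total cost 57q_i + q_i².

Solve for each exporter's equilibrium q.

A representative exporter's profit is π_i = q_i(321 − 2Q) − 57q_i − q_i², with Q = q_i + Σ_{j≠i} q_j.
First-order condition: 264 − 6q_i − 2Σ_{j≠i} q_j = 0.
With identical exporters, set every q_j = q: then 264 − 6q − 4q = 0, i.e. q = 264/10 = 26.4.

26.4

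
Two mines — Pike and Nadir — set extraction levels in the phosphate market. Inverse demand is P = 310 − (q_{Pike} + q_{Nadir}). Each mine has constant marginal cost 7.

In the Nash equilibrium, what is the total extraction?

Mine Pike's profit: π = q_{Pike}(310 − (q_{Pike} + q_{Nadir})) − 7q_{Pike}.
∂π/∂q_{Pike} = 303 − 2q_{Pike} − q_{Nadir} = 0, so q_{Pike} = 151.5 − 0.5q_{Nadir}.
By symmetry q_{Nadir} = q_{Pike}; substituting into the reaction function, 1.5q_{Pike} = 151.5 and q_{Pike} = 101.
Total extraction: 101 + 101 = 202.

202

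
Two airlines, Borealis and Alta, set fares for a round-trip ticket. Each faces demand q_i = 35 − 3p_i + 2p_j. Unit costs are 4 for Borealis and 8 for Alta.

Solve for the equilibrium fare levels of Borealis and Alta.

12.5, 14

Borealis's profit: π = (p_{Borealis} − 4)(35 − 3p_{Borealis} + 2p_{Alta}).
∂π/∂p_{Borealis} = 47 − 6p_{Borealis} + 2p_{Alta} = 0 ⇒ p_{Borealis} = 47/6 + (1/3)p_{Alta}.
Similarly p_{Alta} = 59/6 + (1/3)p_{Borealis}.
Plugging p_{Alta} into Borealis's best response: p_{Borealis} = 47/6 + (1/3)(59/6 + (1/3)p_{Borealis}) ⇒ (8/9)p_{Borealis} = 100/9, so p_{Borealis} = 12.5.
Then p_{Alta} = 59/6 + (1/3)·12.5 = 14.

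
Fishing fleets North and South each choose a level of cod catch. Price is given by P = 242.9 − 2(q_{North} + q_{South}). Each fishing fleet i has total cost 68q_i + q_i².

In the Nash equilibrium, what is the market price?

155.45

Fishing fleet North's profit: π = q_{North}(242.9 − 2(q_{North} + q_{South})) − 68q_{North} − q_{North}².
∂π/∂q_{North} = 174.9 − 6q_{North} − 2q_{South} = 0, so q_{North} = 29.15 − (1/3)q_{South}.
Setting q_{North} = q_{South} in the reaction function: q_{North} = 29.15 − (1/3)q_{North}, so q_{North} = 29.15 / (4/3) = 21.8625.
Equilibrium price: P = 242.9 − 2·43.725 = 155.45.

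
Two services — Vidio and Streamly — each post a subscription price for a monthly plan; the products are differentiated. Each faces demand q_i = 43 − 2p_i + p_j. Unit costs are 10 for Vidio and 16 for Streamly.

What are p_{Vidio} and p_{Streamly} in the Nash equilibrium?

Vidio's profit: π = (p_{Vidio} − 10)(43 − 2p_{Vidio} + p_{Streamly}).
∂π/∂p_{Vidio} = 63 − 4p_{Vidio} + p_{Streamly} = 0 ⇒ p_{Vidio} = 15.75 + 0.25p_{Streamly}.
Similarly p_{Streamly} = 18.75 + 0.25p_{Vidio}.
Solving the two reaction functions simultaneously: (1 − (0.25)(0.25))p_{Vidio} = 15.75 + 0.25·18.75, so 0.9375p_{Vidio} = 20.4375 and p_{Vidio} = 21.8.
Then p_{Streamly} = 18.75 + 0.25·21.8 = 24.2.

21.8, 24.2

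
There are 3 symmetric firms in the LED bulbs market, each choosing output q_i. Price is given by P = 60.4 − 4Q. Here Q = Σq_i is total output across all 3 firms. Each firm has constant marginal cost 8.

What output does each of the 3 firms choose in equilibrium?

A representative firm's profit is π_i = q_i(60.4 − 4Q) − 8q_i, with Q = q_i + Σ_{j≠i} q_j.
First-order condition: 52.4 − 8q_i − 4Σ_{j≠i} q_j = 0.
Imposing symmetry (q_j = q for all j) turns Σ_{j≠i} q_j into 2q, so 52.4 = 16q and q = 3.275.

3.275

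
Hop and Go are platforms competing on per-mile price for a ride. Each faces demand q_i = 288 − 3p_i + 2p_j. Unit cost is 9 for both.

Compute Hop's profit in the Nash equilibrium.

Hop's profit: π = (p_{Hop} − 9)(288 − 3p_{Hop} + 2p_{Go}).
∂π/∂p_{Hop} = 315 − 6p_{Hop} + 2p_{Go} = 0 ⇒ p_{Hop} = 52.5 + (1/3)p_{Go}.
The game is symmetric, so in equilibrium p_{Go} = p_{Hop}: the reaction function gives (2/3)p_{Hop} = 52.5, hence p_{Hop} = 78.75.
q_{Hop} = 288 − 3·78.75 + 2·78.75 = 209.25.
Profit = (78.75 − 9)·209.25 = 14595.1875.

14595.1875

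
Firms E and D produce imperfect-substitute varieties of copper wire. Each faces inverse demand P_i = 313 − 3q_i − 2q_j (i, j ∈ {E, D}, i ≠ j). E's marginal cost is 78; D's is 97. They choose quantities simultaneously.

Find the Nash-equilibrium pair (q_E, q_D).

30.5625, 25.8125

Firm E's profit: π = q_E(313 − 3q_E − 2q_D) − 78q_E.
∂π/∂q_E = 235 − 6q_E − 2q_D = 0 ⇒ q_E = 235/6 − (1/3)q_D.
Similarly q_D = 36 − (1/3)q_E.
Plugging q_D into E's best response: q_E = 235/6 − (1/3)(36 − (1/3)q_E) ⇒ (8/9)q_E = 163/6, so q_E = 30.5625.
Then q_D = 36 − (1/3)·30.5625 = 25.8125.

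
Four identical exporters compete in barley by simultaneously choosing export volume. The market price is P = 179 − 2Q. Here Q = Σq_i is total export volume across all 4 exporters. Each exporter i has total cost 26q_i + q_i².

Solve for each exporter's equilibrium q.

12.75

A representative exporter's profit is π_i = q_i(179 − 2Q) − 26q_i − q_i², with Q = q_i + Σ_{j≠i} q_j.
First-order condition: 153 − 6q_i − 2Σ_{j≠i} q_j = 0.
With identical exporters, set every q_j = q: then 153 − 6q − 6q = 0, i.e. q = 153/12 = 12.75.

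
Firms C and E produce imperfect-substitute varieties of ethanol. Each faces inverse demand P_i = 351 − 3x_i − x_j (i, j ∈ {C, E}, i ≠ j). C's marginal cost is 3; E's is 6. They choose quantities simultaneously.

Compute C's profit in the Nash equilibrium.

7440.12

Firm C's profit: π = x_C(351 − 3x_C − x_E) − 3x_C.
∂π/∂x_C = 348 − 6x_C − x_E = 0 ⇒ x_C = 58 − (1/6)x_E.
Similarly x_E = 57.5 − (1/6)x_C.
Plugging x_E into C's best response: x_C = 58 − (1/6)(57.5 − (1/6)x_C) ⇒ (35/36)x_C = 581/12, so x_C = 49.8.
Then x_E = 57.5 − (1/6)·49.8 = 49.2.
P_C = 351 − 3·49.8 − 49.2 = 152.4.
Profit = (152.4 − 3)·49.8 = 7440.12.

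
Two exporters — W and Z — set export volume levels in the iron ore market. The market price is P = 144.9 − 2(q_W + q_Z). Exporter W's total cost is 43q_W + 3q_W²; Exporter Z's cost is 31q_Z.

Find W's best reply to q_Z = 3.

9.59

Exporter W's profit: π = q_W(144.9 − 2(q_W + q_Z)) − 43q_W − 3q_W².
∂π/∂q_W = 101.9 − 10q_W − 2q_Z = 0, so q_W = 10.19 − 0.2q_Z.
At q_Z = 3: q_W = 10.19 − 0.2·3 = 9.59.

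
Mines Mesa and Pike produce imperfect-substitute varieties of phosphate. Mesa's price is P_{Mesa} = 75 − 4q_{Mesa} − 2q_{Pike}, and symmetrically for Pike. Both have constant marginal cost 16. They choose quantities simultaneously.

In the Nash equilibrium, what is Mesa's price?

39.6

Mine Mesa's profit: π = q_{Mesa}(75 − 4q_{Mesa} − 2q_{Pike}) − 16q_{Mesa}.
∂π/∂q_{Mesa} = 59 − 8q_{Mesa} − 2q_{Pike} = 0 ⇒ q_{Mesa} = 7.375 − 0.25q_{Pike}.
The game is symmetric, so in equilibrium q_{Pike} = q_{Mesa}: the reaction function gives 1.25q_{Mesa} = 7.375, hence q_{Mesa} = 5.9.
P_{Mesa} = 75 − 4·5.9 − 2·5.9 = 39.6.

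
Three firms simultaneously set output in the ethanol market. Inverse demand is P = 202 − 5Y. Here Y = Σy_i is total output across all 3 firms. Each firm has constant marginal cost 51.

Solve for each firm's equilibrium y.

7.55

A representative firm's profit is π_i = y_i(202 − 5Y) − 51y_i, with Y = y_i + Σ_{j≠i} y_j.
First-order condition: 151 − 10y_i − 5Σ_{j≠i} y_j = 0.
In a symmetric equilibrium every firm chooses the same y, so Σ_{j≠i} y_j = 2y. The condition becomes 151 − 20y = 0, giving y = 151/20 = 7.55.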